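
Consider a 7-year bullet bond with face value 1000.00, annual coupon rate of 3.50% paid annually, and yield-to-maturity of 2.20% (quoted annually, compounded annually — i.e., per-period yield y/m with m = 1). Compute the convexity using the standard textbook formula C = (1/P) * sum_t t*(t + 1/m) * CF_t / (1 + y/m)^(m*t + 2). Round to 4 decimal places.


Coupon per period c = face * coupon_rate / m = 35.000000
Periods per year m = 1; per-period yield y/m = 0.022000
Number of cashflows N = 7
Cashflows (t years, CF_t, discount factor 1/(1+y/m)^(m*t), PV):
  t = 1.0000: CF_t = 35.000000, DF = 0.978474, PV = 34.246575
  t = 2.0000: CF_t = 35.000000, DF = 0.957411, PV = 33.509369
  t = 3.0000: CF_t = 35.000000, DF = 0.936801, PV = 32.788033
  t = 4.0000: CF_t = 35.000000, DF = 0.916635, PV = 32.082224
  t = 5.0000: CF_t = 35.000000, DF = 0.896903, PV = 31.391608
  t = 6.0000: CF_t = 35.000000, DF = 0.877596, PV = 30.715859
  t = 7.0000: CF_t = 1035.000000, DF = 0.858704, PV = 888.759138
Price P = sum_t PV_t = 1083.492806
Convexity numerator sum_t t*(t + 1/m) * CF_t / (1+y/m)^(m*t + 2):
  t = 1.0000: term = 65.576065
  t = 2.0000: term = 192.493342
  t = 3.0000: term = 376.699298
  t = 4.0000: term = 614.317186
  t = 5.0000: term = 901.639705
  t = 6.0000: term = 1235.122884
  t = 7.0000: term = 47650.812979
Convexity = (1/P) * sum = 51036.661459 / 1083.492806 = 47.103830

Answer: Convexity = 47.1038


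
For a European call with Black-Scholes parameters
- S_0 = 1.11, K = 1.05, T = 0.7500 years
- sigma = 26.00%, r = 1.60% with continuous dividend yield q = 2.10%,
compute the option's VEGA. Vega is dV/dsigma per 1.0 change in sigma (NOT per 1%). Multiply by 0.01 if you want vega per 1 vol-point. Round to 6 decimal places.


d1 = 0.3427233411; d2 = 0.1175567361
phi(d1) = 0.3761872789; exp(-qT) = 0.9843733826; exp(-rT) = 0.9880717129
Vega = S * exp(-qT) * phi(d1) * sqrt(T) = 1.1100 * 0.9843733826 * 0.3761872789 * 0.8660254038 = 0.355973

Answer: Vega = 0.355973


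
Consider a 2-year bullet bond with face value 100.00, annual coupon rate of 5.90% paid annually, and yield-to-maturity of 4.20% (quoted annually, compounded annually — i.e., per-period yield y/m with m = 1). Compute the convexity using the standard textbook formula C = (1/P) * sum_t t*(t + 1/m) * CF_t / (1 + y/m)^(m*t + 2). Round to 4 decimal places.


Answer: Convexity = 5.3239

Derivation:
Coupon per period c = face * coupon_rate / m = 5.900000
Periods per year m = 1; per-period yield y/m = 0.042000
Number of cashflows N = 2
Cashflows (t years, CF_t, discount factor 1/(1+y/m)^(m*t), PV):
  t = 1.0000: CF_t = 5.900000, DF = 0.959693, PV = 5.662188
  t = 2.0000: CF_t = 105.900000, DF = 0.921010, PV = 97.535008
Price P = sum_t PV_t = 103.197196
Convexity numerator sum_t t*(t + 1/m) * CF_t / (1+y/m)^(m*t + 2):
  t = 1.0000: term = 10.429869
  t = 2.0000: term = 538.984573
Convexity = (1/P) * sum = 549.414442 / 103.197196 = 5.323928


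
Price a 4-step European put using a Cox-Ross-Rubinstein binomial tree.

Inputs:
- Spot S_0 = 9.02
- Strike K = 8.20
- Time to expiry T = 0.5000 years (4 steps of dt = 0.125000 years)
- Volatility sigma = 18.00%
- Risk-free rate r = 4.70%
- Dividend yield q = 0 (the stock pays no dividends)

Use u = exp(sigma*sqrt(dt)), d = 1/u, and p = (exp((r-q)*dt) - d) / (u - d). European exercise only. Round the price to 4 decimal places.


Answer: Price = V(0,0) = 0.1127

Derivation:
dt = T/N = 0.125000
u = exp(sigma*sqrt(dt)) = 1.065708; d = 1/u = 0.938343
p = (exp((r-q)*dt) - d) / (u - d) = 0.530358
Discount per step: exp(-r*dt) = 0.994142
Stock lattice S(k, i) with i counting down-moves:
  k=0: S(0,0) = 9.0200
  k=1: S(1,0) = 9.6127; S(1,1) = 8.4639
  k=2: S(2,0) = 10.2443; S(2,1) = 9.0200; S(2,2) = 7.9420
  k=3: S(3,0) = 10.9175; S(3,1) = 9.6127; S(3,2) = 8.4639; S(3,3) = 7.4523
  k=4: S(4,0) = 11.6348; S(4,1) = 10.2443; S(4,2) = 9.0200; S(4,3) = 7.9420; S(4,4) = 6.9928
Terminal payoffs V(N, i) = max(K - S_T, 0):
  V(4,0) = 0.000000; V(4,1) = 0.000000; V(4,2) = 0.000000; V(4,3) = 0.258000; V(4,4) = 1.207166
Backward induction: V(k, i) = exp(-r*dt) * [p * V(k+1, i) + (1-p) * V(k+1, i+1)].
  V(3,0) = exp(-r*dt) * [p*0.000000 + (1-p)*0.000000] = 0.000000
  V(3,1) = exp(-r*dt) * [p*0.000000 + (1-p)*0.000000] = 0.000000
  V(3,2) = exp(-r*dt) * [p*0.000000 + (1-p)*0.258000] = 0.120458
  V(3,3) = exp(-r*dt) * [p*0.258000 + (1-p)*1.207166] = 0.699645
  V(2,0) = exp(-r*dt) * [p*0.000000 + (1-p)*0.000000] = 0.000000
  V(2,1) = exp(-r*dt) * [p*0.000000 + (1-p)*0.120458] = 0.056241
  V(2,2) = exp(-r*dt) * [p*0.120458 + (1-p)*0.699645] = 0.390169
  V(1,0) = exp(-r*dt) * [p*0.000000 + (1-p)*0.056241] = 0.026258
  V(1,1) = exp(-r*dt) * [p*0.056241 + (1-p)*0.390169] = 0.211819
  V(0,0) = exp(-r*dt) * [p*0.026258 + (1-p)*0.211819] = 0.112741


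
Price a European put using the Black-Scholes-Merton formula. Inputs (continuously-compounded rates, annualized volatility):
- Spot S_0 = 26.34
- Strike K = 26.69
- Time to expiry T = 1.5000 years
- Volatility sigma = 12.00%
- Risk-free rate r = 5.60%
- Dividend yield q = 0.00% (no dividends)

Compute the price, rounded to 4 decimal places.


d1 = (ln(S/K) + (r - q + 0.5*sigma^2) * T) / (sigma * sqrt(T)) = 0.55521586
d2 = d1 - sigma * sqrt(T) = 0.40824647
exp(-rT) = 0.91943126; exp(-qT) = 1.00000000
P = K * exp(-rT) * N(-d2) - S_0 * exp(-qT) * N(-d1)
N(-d1) = 0.28937351; N(-d2) = 0.34154637
P = 26.6900 * 0.91943126 * 0.34154637 - 26.3400 * 1.00000000 * 0.28937351 = 0.7593

Answer: Price = 0.7593


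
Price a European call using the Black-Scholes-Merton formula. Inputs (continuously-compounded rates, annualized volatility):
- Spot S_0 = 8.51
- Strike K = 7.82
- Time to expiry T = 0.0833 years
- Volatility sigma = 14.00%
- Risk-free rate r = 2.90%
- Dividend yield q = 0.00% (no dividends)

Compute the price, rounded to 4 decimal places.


d1 = (ln(S/K) + (r - q + 0.5*sigma^2) * T) / (sigma * sqrt(T)) = 2.17265957
d2 = d1 - sigma * sqrt(T) = 2.13225314
exp(-rT) = 0.99758722; exp(-qT) = 1.00000000
C = S_0 * exp(-qT) * N(d1) - K * exp(-rT) * N(d2)
N(d1) = 0.98509703; N(d2) = 0.98350698
C = 8.5100 * 1.00000000 * 0.98509703 - 7.8200 * 0.99758722 * 0.98350698 = 0.7107

Answer: Price = 0.7107


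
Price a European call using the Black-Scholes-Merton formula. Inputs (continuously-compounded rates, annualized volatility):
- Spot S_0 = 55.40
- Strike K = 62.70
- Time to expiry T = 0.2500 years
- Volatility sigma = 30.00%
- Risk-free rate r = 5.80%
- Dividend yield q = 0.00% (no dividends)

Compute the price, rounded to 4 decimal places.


Answer: Price = 1.1926

Derivation:
d1 = (ln(S/K) + (r - q + 0.5*sigma^2) * T) / (sigma * sqrt(T)) = -0.65354569
d2 = d1 - sigma * sqrt(T) = -0.80354569
exp(-rT) = 0.98560462; exp(-qT) = 1.00000000
C = S_0 * exp(-qT) * N(d1) - K * exp(-rT) * N(d2)
N(d1) = 0.25670227; N(d2) = 0.21082970
C = 55.4000 * 1.00000000 * 0.25670227 - 62.7000 * 0.98560462 * 0.21082970 = 1.1926


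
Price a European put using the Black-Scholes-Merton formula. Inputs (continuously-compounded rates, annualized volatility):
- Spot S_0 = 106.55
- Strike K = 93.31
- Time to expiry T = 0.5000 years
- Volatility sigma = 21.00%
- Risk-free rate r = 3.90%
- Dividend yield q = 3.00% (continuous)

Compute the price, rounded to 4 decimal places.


Answer: Price = 1.3964

Derivation:
d1 = (ln(S/K) + (r - q + 0.5*sigma^2) * T) / (sigma * sqrt(T)) = 0.99811203
d2 = d1 - sigma * sqrt(T) = 0.84961961
exp(-rT) = 0.98068890; exp(-qT) = 0.98511194
P = K * exp(-rT) * N(-d2) - S_0 * exp(-qT) * N(-d1)
N(-d1) = 0.15911252; N(-d2) = 0.19776830
P = 93.3100 * 0.98068890 * 0.19776830 - 106.5500 * 0.98511194 * 0.15911252 = 1.3964


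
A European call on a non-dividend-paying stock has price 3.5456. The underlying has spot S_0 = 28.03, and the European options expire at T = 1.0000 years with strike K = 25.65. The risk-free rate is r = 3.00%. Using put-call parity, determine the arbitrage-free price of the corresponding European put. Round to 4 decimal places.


Put-call parity: C - P = S_0 * exp(-qT) - K * exp(-rT).
S_0 * exp(-qT) = 28.0300 * 1.00000000 = 28.03000000
K * exp(-rT) = 25.6500 * 0.97044553 = 24.89192794
P = C - S*exp(-qT) + K*exp(-rT)
P = 3.5456 - 28.03000000 + 24.89192794 = 0.4075

Answer: Put price = 0.4075


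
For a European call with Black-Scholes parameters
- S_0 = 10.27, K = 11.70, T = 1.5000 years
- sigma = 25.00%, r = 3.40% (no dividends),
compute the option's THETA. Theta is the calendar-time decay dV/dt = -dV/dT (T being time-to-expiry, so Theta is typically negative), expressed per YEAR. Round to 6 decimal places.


Answer: Theta = -0.544367

Derivation:
d1 = -0.1061015028; d2 = -0.4122877207
phi(d1) = 0.3967030363; exp(-qT) = 1.0000000000; exp(-rT) = 0.9502786705
Theta = -S*exp(-qT)*phi(d1)*sigma/(2*sqrt(T)) - r*K*exp(-rT)*N(d2) + q*S*exp(-qT)*N(d1)
N(d1) = 0.4577509094; N(d2) = 0.3400642739; sqrt(T) = 1.2247448714
Term 1 = -10.2700 * 1.0000000000 * 0.3967030363 * 0.2500 / (2 * 1.2247448714) = -0.4158151912
Term 2 = -0.0340 * 11.7000 * 0.9502786705 * 0.3400642739 = -0.1285513876
Term 3 = 0 (no dividend yield, q = 0)
Theta = -0.4158151912 + (-0.1285513876) + (0.0000000000) = -0.544367


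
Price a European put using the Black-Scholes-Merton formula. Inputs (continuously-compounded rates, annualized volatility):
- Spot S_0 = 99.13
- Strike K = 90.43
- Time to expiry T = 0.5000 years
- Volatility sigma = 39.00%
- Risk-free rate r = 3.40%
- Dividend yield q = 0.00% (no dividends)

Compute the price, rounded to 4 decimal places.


d1 = (ln(S/K) + (r - q + 0.5*sigma^2) * T) / (sigma * sqrt(T)) = 0.53261839
d2 = d1 - sigma * sqrt(T) = 0.25684674
exp(-rT) = 0.98314368; exp(-qT) = 1.00000000
P = K * exp(-rT) * N(-d2) - S_0 * exp(-qT) * N(-d1)
N(-d1) = 0.29714888; N(-d2) = 0.39864854
P = 90.4300 * 0.98314368 * 0.39864854 - 99.1300 * 1.00000000 * 0.29714888 = 5.9858

Answer: Price = 5.9858


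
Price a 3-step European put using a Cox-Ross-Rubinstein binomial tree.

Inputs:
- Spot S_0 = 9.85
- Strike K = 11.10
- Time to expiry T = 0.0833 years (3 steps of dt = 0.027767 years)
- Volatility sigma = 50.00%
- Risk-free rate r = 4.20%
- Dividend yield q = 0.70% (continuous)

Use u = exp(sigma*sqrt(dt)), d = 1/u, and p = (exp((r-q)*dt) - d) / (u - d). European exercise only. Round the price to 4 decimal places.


Answer: Price = V(0,0) = 1.3929

Derivation:
dt = T/N = 0.027767
u = exp(sigma*sqrt(dt)) = 1.086886; d = 1/u = 0.920060
p = (exp((r-q)*dt) - d) / (u - d) = 0.485011
Discount per step: exp(-r*dt) = 0.998834
Stock lattice S(k, i) with i counting down-moves:
  k=0: S(0,0) = 9.8500
  k=1: S(1,0) = 10.7058; S(1,1) = 9.0626
  k=2: S(2,0) = 11.6360; S(2,1) = 9.8500; S(2,2) = 8.3381
  k=3: S(3,0) = 12.6470; S(3,1) = 10.7058; S(3,2) = 9.0626; S(3,3) = 7.6716
Terminal payoffs V(N, i) = max(K - S_T, 0):
  V(3,0) = 0.000000; V(3,1) = 0.394174; V(3,2) = 2.037411; V(3,3) = 3.428429
Backward induction: V(k, i) = exp(-r*dt) * [p * V(k+1, i) + (1-p) * V(k+1, i+1)].
  V(2,0) = exp(-r*dt) * [p*0.000000 + (1-p)*0.394174] = 0.202758
  V(2,1) = exp(-r*dt) * [p*0.394174 + (1-p)*2.037411] = 1.238977
  V(2,2) = exp(-r*dt) * [p*2.037411 + (1-p)*3.428429] = 2.750560
  V(1,0) = exp(-r*dt) * [p*0.202758 + (1-p)*1.238977] = 0.735541
  V(1,1) = exp(-r*dt) * [p*1.238977 + (1-p)*2.750560] = 2.015074
  V(0,0) = exp(-r*dt) * [p*0.735541 + (1-p)*2.015074] = 1.392861


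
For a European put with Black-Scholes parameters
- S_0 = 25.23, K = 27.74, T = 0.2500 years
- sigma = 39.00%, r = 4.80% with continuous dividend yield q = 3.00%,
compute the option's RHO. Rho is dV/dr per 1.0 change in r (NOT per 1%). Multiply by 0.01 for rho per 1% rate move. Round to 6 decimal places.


d1 = -0.3657905243; d2 = -0.5607905243
phi(d1) = 0.3731257119; exp(-qT) = 0.9925280548; exp(-rT) = 0.9880717129
N(-d2) = 0.7125298264
Rho = -K*T*exp(-rT)*N(-d2) = -27.7400 * 0.2500 * 0.9880717129 * 0.7125298264 = -4.882452

Answer: Rho = -4.882452


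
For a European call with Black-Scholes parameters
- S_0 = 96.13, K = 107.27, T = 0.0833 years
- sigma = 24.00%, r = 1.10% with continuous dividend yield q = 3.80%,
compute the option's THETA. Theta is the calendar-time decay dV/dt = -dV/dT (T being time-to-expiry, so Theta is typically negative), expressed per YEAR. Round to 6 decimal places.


d1 = -1.5807784644; d2 = -1.6500466389
phi(d1) = 0.1143640143; exp(-qT) = 0.9968396046; exp(-rT) = 0.9990841197
Theta = -S*exp(-qT)*phi(d1)*sigma/(2*sqrt(T)) - r*K*exp(-rT)*N(d2) + q*S*exp(-qT)*N(d1)
N(d1) = 0.0569643501; N(d2) = 0.0494666987; sqrt(T) = 0.2886173938
Term 1 = -96.1300 * 0.9968396046 * 0.1143640143 * 0.2400 / (2 * 0.2886173938) = -4.5565103705
Term 2 = -0.0110 * 107.2700 * 0.9990841197 * 0.0494666987 = -0.0583157612
Term 3 = 0.0380 * 96.1300 * 0.9968396046 * 0.0569643501 = 0.2074297147
Theta = -4.5565103705 + (-0.0583157612) + (0.2074297147) = -4.407396

Answer: Theta = -4.407396


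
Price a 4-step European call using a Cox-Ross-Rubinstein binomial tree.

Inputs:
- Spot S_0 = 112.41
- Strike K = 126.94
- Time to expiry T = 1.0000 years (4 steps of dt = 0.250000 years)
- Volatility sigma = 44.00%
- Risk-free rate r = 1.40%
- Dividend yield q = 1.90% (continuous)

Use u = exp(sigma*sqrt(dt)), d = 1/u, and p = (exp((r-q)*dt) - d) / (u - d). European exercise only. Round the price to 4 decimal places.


Answer: Price = V(0,0) = 14.5070

Derivation:
dt = T/N = 0.250000
u = exp(sigma*sqrt(dt)) = 1.246077; d = 1/u = 0.802519
p = (exp((r-q)*dt) - d) / (u - d) = 0.442404
Discount per step: exp(-r*dt) = 0.996506
Stock lattice S(k, i) with i counting down-moves:
  k=0: S(0,0) = 112.4100
  k=1: S(1,0) = 140.0715; S(1,1) = 90.2111
  k=2: S(2,0) = 174.5398; S(2,1) = 112.4100; S(2,2) = 72.3961
  k=3: S(3,0) = 217.4900; S(3,1) = 140.0715; S(3,2) = 90.2111; S(3,3) = 58.0993
  k=4: S(4,0) = 271.0092; S(4,1) = 174.5398; S(4,2) = 112.4100; S(4,3) = 72.3961; S(4,4) = 46.6257
Terminal payoffs V(N, i) = max(S_T - K, 0):
  V(4,0) = 144.069236; V(4,1) = 47.599818; V(4,2) = 0.000000; V(4,3) = 0.000000; V(4,4) = 0.000000
Backward induction: V(k, i) = exp(-r*dt) * [p * V(k+1, i) + (1-p) * V(k+1, i+1)].
  V(3,0) = exp(-r*dt) * [p*144.069236 + (1-p)*47.599818] = 89.962892
  V(3,1) = exp(-r*dt) * [p*47.599818 + (1-p)*0.000000] = 20.984794
  V(3,2) = exp(-r*dt) * [p*0.000000 + (1-p)*0.000000] = 0.000000
  V(3,3) = exp(-r*dt) * [p*0.000000 + (1-p)*0.000000] = 0.000000
  V(2,0) = exp(-r*dt) * [p*89.962892 + (1-p)*20.984794] = 51.321070
  V(2,1) = exp(-r*dt) * [p*20.984794 + (1-p)*0.000000] = 9.251329
  V(2,2) = exp(-r*dt) * [p*0.000000 + (1-p)*0.000000] = 0.000000
  V(1,0) = exp(-r*dt) * [p*51.321070 + (1-p)*9.251329] = 27.765817
  V(1,1) = exp(-r*dt) * [p*9.251329 + (1-p)*0.000000] = 4.078529
  V(0,0) = exp(-r*dt) * [p*27.765817 + (1-p)*4.078529] = 14.507026


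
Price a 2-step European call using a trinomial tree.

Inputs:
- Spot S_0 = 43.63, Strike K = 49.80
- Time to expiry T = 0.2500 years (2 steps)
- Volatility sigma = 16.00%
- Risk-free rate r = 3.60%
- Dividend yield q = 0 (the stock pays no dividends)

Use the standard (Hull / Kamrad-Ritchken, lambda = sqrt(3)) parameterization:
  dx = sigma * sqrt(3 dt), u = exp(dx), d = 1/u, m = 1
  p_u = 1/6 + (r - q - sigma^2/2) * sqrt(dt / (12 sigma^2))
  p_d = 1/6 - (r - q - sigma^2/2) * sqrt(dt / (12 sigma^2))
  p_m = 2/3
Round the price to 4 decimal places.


Answer: Price = V(0,0) = 0.1069

Derivation:
dt = T/N = 0.125000; dx = sigma*sqrt(3*dt) = 0.097980
u = exp(dx) = 1.102940; d = 1/u = 0.906667
p_u = 0.181466, p_m = 0.666667, p_d = 0.151868
Discount per step: exp(-r*dt) = 0.995510
Stock lattice S(k, j) with j the centered position index:
  k=0: S(0,+0) = 43.6300
  k=1: S(1,-1) = 39.5579; S(1,+0) = 43.6300; S(1,+1) = 48.1213
  k=2: S(2,-2) = 35.8659; S(2,-1) = 39.5579; S(2,+0) = 43.6300; S(2,+1) = 48.1213; S(2,+2) = 53.0749
Terminal payoffs V(N, j) = max(S_T - K, 0):
  V(2,-2) = 0.000000; V(2,-1) = 0.000000; V(2,+0) = 0.000000; V(2,+1) = 0.000000; V(2,+2) = 3.274902
Backward induction: V(k, j) = exp(-r*dt) * [p_u * V(k+1, j+1) + p_m * V(k+1, j) + p_d * V(k+1, j-1)]
  V(1,-1) = exp(-r*dt) * [p_u*0.000000 + p_m*0.000000 + p_d*0.000000] = 0.000000
  V(1,+0) = exp(-r*dt) * [p_u*0.000000 + p_m*0.000000 + p_d*0.000000] = 0.000000
  V(1,+1) = exp(-r*dt) * [p_u*3.274902 + p_m*0.000000 + p_d*0.000000] = 0.591614
  V(0,+0) = exp(-r*dt) * [p_u*0.591614 + p_m*0.000000 + p_d*0.000000] = 0.106876


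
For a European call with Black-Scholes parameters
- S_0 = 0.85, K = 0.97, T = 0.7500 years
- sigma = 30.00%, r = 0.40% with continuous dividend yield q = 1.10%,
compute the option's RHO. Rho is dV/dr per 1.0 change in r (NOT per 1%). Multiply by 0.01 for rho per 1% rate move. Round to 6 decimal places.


d1 = -0.3986015559; d2 = -0.6584091770
phi(d1) = 0.3684758397; exp(-qT) = 0.9917839379; exp(-rT) = 0.9970044955
N(d2) = 0.2551376200
Rho = K*T*exp(-rT)*N(d2) = 0.9700 * 0.7500 * 0.9970044955 * 0.2551376200 = 0.185057

Answer: Rho = 0.185057


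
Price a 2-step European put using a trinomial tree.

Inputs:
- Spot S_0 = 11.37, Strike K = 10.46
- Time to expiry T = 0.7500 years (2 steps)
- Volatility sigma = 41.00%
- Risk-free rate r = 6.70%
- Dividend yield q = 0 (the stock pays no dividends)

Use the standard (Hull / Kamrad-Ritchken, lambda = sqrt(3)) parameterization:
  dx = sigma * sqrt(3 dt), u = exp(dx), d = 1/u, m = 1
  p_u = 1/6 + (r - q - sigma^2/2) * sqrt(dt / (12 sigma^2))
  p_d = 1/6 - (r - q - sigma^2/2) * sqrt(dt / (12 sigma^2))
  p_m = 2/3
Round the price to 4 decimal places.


dt = T/N = 0.375000; dx = sigma*sqrt(3*dt) = 0.434871
u = exp(dx) = 1.544763; d = 1/u = 0.647348
p_u = 0.159315, p_m = 0.666667, p_d = 0.174018
Discount per step: exp(-r*dt) = 0.975188
Stock lattice S(k, j) with j the centered position index:
  k=0: S(0,+0) = 11.3700
  k=1: S(1,-1) = 7.3604; S(1,+0) = 11.3700; S(1,+1) = 17.5640
  k=2: S(2,-2) = 4.7647; S(2,-1) = 7.3604; S(2,+0) = 11.3700; S(2,+1) = 17.5640; S(2,+2) = 27.1322
Terminal payoffs V(N, j) = max(K - S_T, 0):
  V(2,-2) = 5.695289; V(2,-1) = 3.099649; V(2,+0) = 0.000000; V(2,+1) = 0.000000; V(2,+2) = 0.000000
Backward induction: V(k, j) = exp(-r*dt) * [p_u * V(k+1, j+1) + p_m * V(k+1, j) + p_d * V(k+1, j-1)]
  V(1,-1) = exp(-r*dt) * [p_u*0.000000 + p_m*3.099649 + p_d*5.695289] = 2.981652
  V(1,+0) = exp(-r*dt) * [p_u*0.000000 + p_m*0.000000 + p_d*3.099649] = 0.526011
  V(1,+1) = exp(-r*dt) * [p_u*0.000000 + p_m*0.000000 + p_d*0.000000] = 0.000000
  V(0,+0) = exp(-r*dt) * [p_u*0.000000 + p_m*0.526011 + p_d*2.981652] = 0.847960

Answer: Price = V(0,0) = 0.8480


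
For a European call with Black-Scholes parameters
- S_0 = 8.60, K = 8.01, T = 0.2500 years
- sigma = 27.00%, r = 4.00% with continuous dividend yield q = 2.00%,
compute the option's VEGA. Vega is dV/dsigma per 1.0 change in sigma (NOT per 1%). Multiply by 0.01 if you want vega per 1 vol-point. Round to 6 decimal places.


d1 = 0.6309921643; d2 = 0.4959921643
phi(d1) = 0.3269284011; exp(-qT) = 0.9950124792; exp(-rT) = 0.9900498337
Vega = S * exp(-qT) * phi(d1) * sqrt(T) = 8.6000 * 0.9950124792 * 0.3269284011 * 0.5000000000 = 1.398781

Answer: Vega = 1.398781


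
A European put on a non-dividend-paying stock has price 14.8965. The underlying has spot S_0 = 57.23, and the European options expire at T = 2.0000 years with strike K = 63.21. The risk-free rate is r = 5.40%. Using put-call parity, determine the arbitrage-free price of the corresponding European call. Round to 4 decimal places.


Answer: Call price = 15.3875

Derivation:
Put-call parity: C - P = S_0 * exp(-qT) - K * exp(-rT).
S_0 * exp(-qT) = 57.2300 * 1.00000000 = 57.23000000
K * exp(-rT) = 63.2100 * 0.89762760 = 56.73904037
C = P + S*exp(-qT) - K*exp(-rT)
C = 14.8965 + 57.23000000 - 56.73904037 = 15.3875


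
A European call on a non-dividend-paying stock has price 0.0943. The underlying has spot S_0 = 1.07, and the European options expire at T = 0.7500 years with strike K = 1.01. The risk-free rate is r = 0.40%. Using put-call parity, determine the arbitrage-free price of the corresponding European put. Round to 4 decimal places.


Put-call parity: C - P = S_0 * exp(-qT) - K * exp(-rT).
S_0 * exp(-qT) = 1.0700 * 1.00000000 = 1.07000000
K * exp(-rT) = 1.0100 * 0.99700450 = 1.00697454
P = C - S*exp(-qT) + K*exp(-rT)
P = 0.0943 - 1.07000000 + 1.00697454 = 0.0313

Answer: Put price = 0.0313


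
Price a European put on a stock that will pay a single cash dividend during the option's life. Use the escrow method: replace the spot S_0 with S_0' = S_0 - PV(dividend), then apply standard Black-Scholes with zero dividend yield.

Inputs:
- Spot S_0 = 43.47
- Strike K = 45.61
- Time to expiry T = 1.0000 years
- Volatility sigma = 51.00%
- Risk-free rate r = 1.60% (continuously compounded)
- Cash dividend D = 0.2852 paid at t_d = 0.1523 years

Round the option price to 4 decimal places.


Answer: Price = 9.7385

Derivation:
PV(D) = D * exp(-r * t_d) = 0.2852 * 0.99756617 = 0.28450587
S_0' = S_0 - PV(D) = 43.4700 - 0.28450587 = 43.18549413
d1 = (ln(S_0'/K) + (r + sigma^2/2)*T) / (sigma*sqrt(T)) = 0.17926993
d2 = d1 - sigma*sqrt(T) = -0.33073007
exp(-rT) = 0.98412732
N(-d1) = 0.42886288; N(-d2) = 0.62957581
P = K * exp(-rT) * N(-d2) - S_0' * N(-d1) = 45.6100 * 0.98412732 * 0.62957581 - 43.18549413 * 0.42886288 = 9.7385


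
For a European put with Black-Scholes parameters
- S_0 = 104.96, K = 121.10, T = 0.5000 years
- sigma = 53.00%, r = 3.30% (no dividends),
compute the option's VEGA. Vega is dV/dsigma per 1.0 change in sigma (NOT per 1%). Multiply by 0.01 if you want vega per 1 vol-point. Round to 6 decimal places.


Answer: Vega = 29.276297

Derivation:
d1 = -0.1502597250; d2 = -0.5250263190
phi(d1) = 0.3944639495; exp(-qT) = 1.0000000000; exp(-rT) = 0.9836353794
Vega = S * exp(-qT) * phi(d1) * sqrt(T) = 104.9600 * 1.0000000000 * 0.3944639495 * 0.7071067812 = 29.276297


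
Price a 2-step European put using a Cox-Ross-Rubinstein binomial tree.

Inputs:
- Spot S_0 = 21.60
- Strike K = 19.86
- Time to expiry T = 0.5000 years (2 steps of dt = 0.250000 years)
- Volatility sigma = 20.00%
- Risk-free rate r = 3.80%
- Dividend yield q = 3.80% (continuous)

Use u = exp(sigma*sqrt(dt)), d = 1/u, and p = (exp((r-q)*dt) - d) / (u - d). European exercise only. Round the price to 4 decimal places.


Answer: Price = V(0,0) = 0.5883

Derivation:
dt = T/N = 0.250000
u = exp(sigma*sqrt(dt)) = 1.105171; d = 1/u = 0.904837
p = (exp((r-q)*dt) - d) / (u - d) = 0.475021
Discount per step: exp(-r*dt) = 0.990545
Stock lattice S(k, i) with i counting down-moves:
  k=0: S(0,0) = 21.6000
  k=1: S(1,0) = 23.8717; S(1,1) = 19.5445
  k=2: S(2,0) = 26.3823; S(2,1) = 21.6000; S(2,2) = 17.6846
Terminal payoffs V(N, i) = max(K - S_T, 0):
  V(2,0) = 0.000000; V(2,1) = 0.000000; V(2,2) = 2.175416
Backward induction: V(k, i) = exp(-r*dt) * [p * V(k+1, i) + (1-p) * V(k+1, i+1)].
  V(1,0) = exp(-r*dt) * [p*0.000000 + (1-p)*0.000000] = 0.000000
  V(1,1) = exp(-r*dt) * [p*0.000000 + (1-p)*2.175416] = 1.131250
  V(0,0) = exp(-r*dt) * [p*0.000000 + (1-p)*1.131250] = 0.588267


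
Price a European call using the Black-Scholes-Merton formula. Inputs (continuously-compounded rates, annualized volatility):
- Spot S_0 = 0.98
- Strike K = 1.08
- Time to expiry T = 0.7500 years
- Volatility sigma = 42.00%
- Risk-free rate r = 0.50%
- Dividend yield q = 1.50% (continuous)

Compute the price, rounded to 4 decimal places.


Answer: Price = 0.1001

Derivation:
d1 = (ln(S/K) + (r - q + 0.5*sigma^2) * T) / (sigma * sqrt(T)) = -0.10588535
d2 = d1 - sigma * sqrt(T) = -0.46961602
exp(-rT) = 0.99625702; exp(-qT) = 0.98881304
C = S_0 * exp(-qT) * N(d1) - K * exp(-rT) * N(d2)
N(d1) = 0.45783666; N(d2) = 0.31931469
C = 0.9800 * 0.98881304 * 0.45783666 - 1.0800 * 0.99625702 * 0.31931469 = 0.1001


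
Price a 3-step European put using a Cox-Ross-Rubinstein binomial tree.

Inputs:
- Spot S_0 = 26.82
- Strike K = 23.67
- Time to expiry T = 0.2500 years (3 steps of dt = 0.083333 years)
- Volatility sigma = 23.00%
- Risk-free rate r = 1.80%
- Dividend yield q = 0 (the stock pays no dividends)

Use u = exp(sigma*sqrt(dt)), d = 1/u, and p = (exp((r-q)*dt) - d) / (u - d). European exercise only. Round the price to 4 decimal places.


Answer: Price = V(0,0) = 0.2175

Derivation:
dt = T/N = 0.083333
u = exp(sigma*sqrt(dt)) = 1.068649; d = 1/u = 0.935761
p = (exp((r-q)*dt) - d) / (u - d) = 0.494703
Discount per step: exp(-r*dt) = 0.998501
Stock lattice S(k, i) with i counting down-moves:
  k=0: S(0,0) = 26.8200
  k=1: S(1,0) = 28.6612; S(1,1) = 25.0971
  k=2: S(2,0) = 30.6287; S(2,1) = 26.8200; S(2,2) = 23.4849
  k=3: S(3,0) = 32.7314; S(3,1) = 28.6612; S(3,2) = 25.0971; S(3,3) = 21.9762
Terminal payoffs V(N, i) = max(K - S_T, 0):
  V(3,0) = 0.000000; V(3,1) = 0.000000; V(3,2) = 0.000000; V(3,3) = 1.693756
Backward induction: V(k, i) = exp(-r*dt) * [p * V(k+1, i) + (1-p) * V(k+1, i+1)].
  V(2,0) = exp(-r*dt) * [p*0.000000 + (1-p)*0.000000] = 0.000000
  V(2,1) = exp(-r*dt) * [p*0.000000 + (1-p)*0.000000] = 0.000000
  V(2,2) = exp(-r*dt) * [p*0.000000 + (1-p)*1.693756] = 0.854566
  V(1,0) = exp(-r*dt) * [p*0.000000 + (1-p)*0.000000] = 0.000000
  V(1,1) = exp(-r*dt) * [p*0.000000 + (1-p)*0.854566] = 0.431162
  V(0,0) = exp(-r*dt) * [p*0.000000 + (1-p)*0.431162] = 0.217538


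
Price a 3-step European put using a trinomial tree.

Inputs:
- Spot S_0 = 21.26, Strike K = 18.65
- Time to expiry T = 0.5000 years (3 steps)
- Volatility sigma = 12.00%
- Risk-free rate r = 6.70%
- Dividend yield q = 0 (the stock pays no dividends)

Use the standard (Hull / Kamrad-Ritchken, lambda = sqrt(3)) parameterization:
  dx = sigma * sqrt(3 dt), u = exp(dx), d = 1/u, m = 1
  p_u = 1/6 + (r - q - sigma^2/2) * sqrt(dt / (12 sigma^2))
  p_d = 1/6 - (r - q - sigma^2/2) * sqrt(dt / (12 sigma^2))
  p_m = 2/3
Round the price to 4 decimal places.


dt = T/N = 0.166667; dx = sigma*sqrt(3*dt) = 0.084853
u = exp(dx) = 1.088557; d = 1/u = 0.918647
p_u = 0.225396, p_m = 0.666667, p_d = 0.107938
Discount per step: exp(-r*dt) = 0.988895
Stock lattice S(k, j) with j the centered position index:
  k=0: S(0,+0) = 21.2600
  k=1: S(1,-1) = 19.5304; S(1,+0) = 21.2600; S(1,+1) = 23.1427
  k=2: S(2,-2) = 17.9416; S(2,-1) = 19.5304; S(2,+0) = 21.2600; S(2,+1) = 23.1427; S(2,+2) = 25.1922
  k=3: S(3,-3) = 16.4820; S(3,-2) = 17.9416; S(3,-1) = 19.5304; S(3,+0) = 21.2600; S(3,+1) = 23.1427; S(3,+2) = 25.1922; S(3,+3) = 27.4231
Terminal payoffs V(N, j) = max(K - S_T, 0):
  V(3,-3) = 2.167999; V(3,-2) = 0.708405; V(3,-1) = 0.000000; V(3,+0) = 0.000000; V(3,+1) = 0.000000; V(3,+2) = 0.000000; V(3,+3) = 0.000000
Backward induction: V(k, j) = exp(-r*dt) * [p_u * V(k+1, j+1) + p_m * V(k+1, j) + p_d * V(k+1, j-1)]
  V(2,-2) = exp(-r*dt) * [p_u*0.000000 + p_m*0.708405 + p_d*2.167999] = 0.698436
  V(2,-1) = exp(-r*dt) * [p_u*0.000000 + p_m*0.000000 + p_d*0.708405] = 0.075614
  V(2,+0) = exp(-r*dt) * [p_u*0.000000 + p_m*0.000000 + p_d*0.000000] = 0.000000
  V(2,+1) = exp(-r*dt) * [p_u*0.000000 + p_m*0.000000 + p_d*0.000000] = 0.000000
  V(2,+2) = exp(-r*dt) * [p_u*0.000000 + p_m*0.000000 + p_d*0.000000] = 0.000000
  V(1,-1) = exp(-r*dt) * [p_u*0.000000 + p_m*0.075614 + p_d*0.698436] = 0.124400
  V(1,+0) = exp(-r*dt) * [p_u*0.000000 + p_m*0.000000 + p_d*0.075614] = 0.008071
  V(1,+1) = exp(-r*dt) * [p_u*0.000000 + p_m*0.000000 + p_d*0.000000] = 0.000000
  V(0,+0) = exp(-r*dt) * [p_u*0.000000 + p_m*0.008071 + p_d*0.124400] = 0.018599

Answer: Price = V(0,0) = 0.0186


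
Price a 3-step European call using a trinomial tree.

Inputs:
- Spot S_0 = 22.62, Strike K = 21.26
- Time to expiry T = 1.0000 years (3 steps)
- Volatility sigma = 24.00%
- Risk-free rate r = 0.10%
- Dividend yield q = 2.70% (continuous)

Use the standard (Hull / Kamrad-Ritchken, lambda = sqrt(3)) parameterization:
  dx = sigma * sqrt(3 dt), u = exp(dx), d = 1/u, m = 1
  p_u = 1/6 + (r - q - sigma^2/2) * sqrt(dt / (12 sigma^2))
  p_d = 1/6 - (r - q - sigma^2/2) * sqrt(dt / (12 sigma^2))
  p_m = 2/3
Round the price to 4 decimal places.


Answer: Price = V(0,0) = 2.4649

Derivation:
dt = T/N = 0.333333; dx = sigma*sqrt(3*dt) = 0.240000
u = exp(dx) = 1.271249; d = 1/u = 0.786628
p_u = 0.128611, p_m = 0.666667, p_d = 0.204722
Discount per step: exp(-r*dt) = 0.999667
Stock lattice S(k, j) with j the centered position index:
  k=0: S(0,+0) = 22.6200
  k=1: S(1,-1) = 17.7935; S(1,+0) = 22.6200; S(1,+1) = 28.7557
  k=2: S(2,-2) = 13.9969; S(2,-1) = 17.7935; S(2,+0) = 22.6200; S(2,+1) = 28.7557; S(2,+2) = 36.5556
  k=3: S(3,-3) = 11.0103; S(3,-2) = 13.9969; S(3,-1) = 17.7935; S(3,+0) = 22.6200; S(3,+1) = 28.7557; S(3,+2) = 36.5556; S(3,+3) = 46.4713
Terminal payoffs V(N, j) = max(S_T - K, 0):
  V(3,-3) = 0.000000; V(3,-2) = 0.000000; V(3,-1) = 0.000000; V(3,+0) = 1.360000; V(3,+1) = 7.495656; V(3,+2) = 15.295603; V(3,+3) = 25.211279
Backward induction: V(k, j) = exp(-r*dt) * [p_u * V(k+1, j+1) + p_m * V(k+1, j) + p_d * V(k+1, j-1)]
  V(2,-2) = exp(-r*dt) * [p_u*0.000000 + p_m*0.000000 + p_d*0.000000] = 0.000000
  V(2,-1) = exp(-r*dt) * [p_u*1.360000 + p_m*0.000000 + p_d*0.000000] = 0.174853
  V(2,+0) = exp(-r*dt) * [p_u*7.495656 + p_m*1.360000 + p_d*0.000000] = 1.870068
  V(2,+1) = exp(-r*dt) * [p_u*15.295603 + p_m*7.495656 + p_d*1.360000] = 7.240297
  V(2,+2) = exp(-r*dt) * [p_u*25.211279 + p_m*15.295603 + p_d*7.495656] = 14.969056
  V(1,-1) = exp(-r*dt) * [p_u*1.870068 + p_m*0.174853 + p_d*0.000000] = 0.356961
  V(1,+0) = exp(-r*dt) * [p_u*7.240297 + p_m*1.870068 + p_d*0.174853] = 2.212953
  V(1,+1) = exp(-r*dt) * [p_u*14.969056 + p_m*7.240297 + p_d*1.870068] = 7.132518
  V(0,+0) = exp(-r*dt) * [p_u*7.132518 + p_m*2.212953 + p_d*0.356961] = 2.464879


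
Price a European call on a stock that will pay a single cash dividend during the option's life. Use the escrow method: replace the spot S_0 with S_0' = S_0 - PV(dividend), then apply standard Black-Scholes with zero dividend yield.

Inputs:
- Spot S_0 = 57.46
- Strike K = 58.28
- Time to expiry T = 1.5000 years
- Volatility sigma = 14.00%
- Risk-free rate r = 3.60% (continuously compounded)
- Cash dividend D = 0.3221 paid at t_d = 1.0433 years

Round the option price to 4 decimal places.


Answer: Price = 4.8820

Derivation:
PV(D) = D * exp(-r * t_d) = 0.3221 * 0.96313778 = 0.31022668
S_0' = S_0 - PV(D) = 57.4600 - 0.31022668 = 57.14977332
d1 = (ln(S_0'/K) + (r + sigma^2/2)*T) / (sigma*sqrt(T)) = 0.28645291
d2 = d1 - sigma*sqrt(T) = 0.11498863
exp(-rT) = 0.94743211
N(d1) = 0.61273437; N(d2) = 0.54577293
C = S_0' * N(d1) - K * exp(-rT) * N(d2) = 57.14977332 * 0.61273437 - 58.2800 * 0.94743211 * 0.54577293 = 4.8820


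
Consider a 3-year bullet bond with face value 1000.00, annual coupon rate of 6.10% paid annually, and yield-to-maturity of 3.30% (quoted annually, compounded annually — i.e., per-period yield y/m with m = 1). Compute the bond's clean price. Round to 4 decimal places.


Answer: Price = 1078.7465

Derivation:
Coupon per period c = face * coupon_rate / m = 61.000000
Periods per year m = 1; per-period yield y/m = 0.033000
Number of cashflows N = 3
Cashflows (t years, CF_t, discount factor 1/(1+y/m)^(m*t), PV):
  t = 1.0000: CF_t = 61.000000, DF = 0.968054, PV = 59.051307
  t = 2.0000: CF_t = 61.000000, DF = 0.937129, PV = 57.164866
  t = 3.0000: CF_t = 1061.000000, DF = 0.907192, PV = 962.530321
Price P = sum_t PV_t = 1078.746494


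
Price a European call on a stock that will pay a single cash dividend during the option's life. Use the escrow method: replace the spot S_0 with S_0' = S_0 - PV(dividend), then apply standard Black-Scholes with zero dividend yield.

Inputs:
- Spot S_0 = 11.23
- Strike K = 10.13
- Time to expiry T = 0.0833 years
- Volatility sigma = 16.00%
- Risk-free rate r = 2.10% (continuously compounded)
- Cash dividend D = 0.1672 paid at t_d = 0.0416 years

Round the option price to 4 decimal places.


PV(D) = D * exp(-r * t_d) = 0.1672 * 0.99912678 = 0.16705400
S_0' = S_0 - PV(D) = 11.2300 - 0.16705400 = 11.06294600
d1 = (ln(S_0'/K) + (r + sigma^2/2)*T) / (sigma*sqrt(T)) = 1.96877314
d2 = d1 - sigma*sqrt(T) = 1.92259436
exp(-rT) = 0.99825223
N(d1) = 0.97551043; N(d2) = 0.97273449
C = S_0' * N(d1) - K * exp(-rT) * N(d2) = 11.06294600 * 0.97551043 - 10.1300 * 0.99825223 * 0.97273449 = 0.9554

Answer: Price = 0.9554


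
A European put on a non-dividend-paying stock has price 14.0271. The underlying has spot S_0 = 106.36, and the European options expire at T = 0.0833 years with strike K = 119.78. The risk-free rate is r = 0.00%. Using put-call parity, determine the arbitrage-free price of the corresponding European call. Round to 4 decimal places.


Put-call parity: C - P = S_0 * exp(-qT) - K * exp(-rT).
S_0 * exp(-qT) = 106.3600 * 1.00000000 = 106.36000000
K * exp(-rT) = 119.7800 * 1.00000000 = 119.78000000
C = P + S*exp(-qT) - K*exp(-rT)
C = 14.0271 + 106.36000000 - 119.78000000 = 0.6071

Answer: Call price = 0.6071


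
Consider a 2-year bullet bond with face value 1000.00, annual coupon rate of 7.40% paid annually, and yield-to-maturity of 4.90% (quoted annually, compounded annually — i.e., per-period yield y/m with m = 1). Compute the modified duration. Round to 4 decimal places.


Coupon per period c = face * coupon_rate / m = 74.000000
Periods per year m = 1; per-period yield y/m = 0.049000
Number of cashflows N = 2
Cashflows (t years, CF_t, discount factor 1/(1+y/m)^(m*t), PV):
  t = 1.0000: CF_t = 74.000000, DF = 0.953289, PV = 70.543375
  t = 2.0000: CF_t = 1074.000000, DF = 0.908760, PV = 976.007837
Price P = sum_t PV_t = 1046.551212
First compute Macaulay numerator sum_t t * PV_t:
  t * PV_t at t = 1.0000: 70.543375
  t * PV_t at t = 2.0000: 1952.015674
Macaulay duration D = 2022.559049 / 1046.551212 = 1.932594
Modified duration = D / (1 + y/m) = 1.932594 / (1 + 0.049000) = 1.842321

Answer: Modified duration = 1.8423


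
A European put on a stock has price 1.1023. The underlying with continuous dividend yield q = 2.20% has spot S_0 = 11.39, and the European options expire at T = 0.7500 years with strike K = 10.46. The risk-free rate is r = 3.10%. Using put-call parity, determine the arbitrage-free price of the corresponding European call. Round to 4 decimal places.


Answer: Call price = 2.0863

Derivation:
Put-call parity: C - P = S_0 * exp(-qT) - K * exp(-rT).
S_0 * exp(-qT) = 11.3900 * 0.98363538 = 11.20360697
K * exp(-rT) = 10.4600 * 0.97701820 = 10.21961036
C = P + S*exp(-qT) - K*exp(-rT)
C = 1.1023 + 11.20360697 - 10.21961036 = 2.0863


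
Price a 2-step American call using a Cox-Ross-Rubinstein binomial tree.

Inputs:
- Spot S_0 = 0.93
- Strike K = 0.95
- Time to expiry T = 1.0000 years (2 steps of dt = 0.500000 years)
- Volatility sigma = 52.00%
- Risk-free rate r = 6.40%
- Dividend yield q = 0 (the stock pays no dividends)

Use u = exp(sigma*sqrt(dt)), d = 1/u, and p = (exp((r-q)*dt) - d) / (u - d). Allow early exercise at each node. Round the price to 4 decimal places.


dt = T/N = 0.500000
u = exp(sigma*sqrt(dt)) = 1.444402; d = 1/u = 0.692328
p = (exp((r-q)*dt) - d) / (u - d) = 0.452335
Discount per step: exp(-r*dt) = 0.968507
Stock lattice S(k, i) with i counting down-moves:
  k=0: S(0,0) = 0.9300
  k=1: S(1,0) = 1.3433; S(1,1) = 0.6439
  k=2: S(2,0) = 1.9403; S(2,1) = 0.9300; S(2,2) = 0.4458
Terminal payoffs V(N, i) = max(S_T - K, 0):
  V(2,0) = 0.990257; V(2,1) = 0.000000; V(2,2) = 0.000000
Backward induction: V(k, i) = exp(-r*dt) * [p * V(k+1, i) + (1-p) * V(k+1, i+1)]; then take max(V_cont, immediate exercise) for American.
  V(1,0) = exp(-r*dt) * [p*0.990257 + (1-p)*0.000000] = 0.433821; exercise = 0.393294; V(1,0) = max -> 0.433821
  V(1,1) = exp(-r*dt) * [p*0.000000 + (1-p)*0.000000] = 0.000000; exercise = 0.000000; V(1,1) = max -> 0.000000
  V(0,0) = exp(-r*dt) * [p*0.433821 + (1-p)*0.000000] = 0.190052; exercise = 0.000000; V(0,0) = max -> 0.190052

Answer: Price = V(0,0) = 0.1901


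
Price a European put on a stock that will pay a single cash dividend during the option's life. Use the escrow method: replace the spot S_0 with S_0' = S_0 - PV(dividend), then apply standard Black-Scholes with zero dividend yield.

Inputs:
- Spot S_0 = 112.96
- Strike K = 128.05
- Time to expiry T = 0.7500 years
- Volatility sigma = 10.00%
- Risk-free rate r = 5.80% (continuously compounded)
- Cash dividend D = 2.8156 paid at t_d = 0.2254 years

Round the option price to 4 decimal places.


Answer: Price = 12.9453

Derivation:
PV(D) = D * exp(-r * t_d) = 2.8156 * 0.98701188 = 2.77903066
S_0' = S_0 - PV(D) = 112.9600 - 2.77903066 = 110.18096934
d1 = (ln(S_0'/K) + (r + sigma^2/2)*T) / (sigma*sqrt(T)) = -1.18987991
d2 = d1 - sigma*sqrt(T) = -1.27648245
exp(-rT) = 0.95743255
N(-d1) = 0.88295320; N(-d2) = 0.89910749
P = K * exp(-rT) * N(-d2) - S_0' * N(-d1) = 128.0500 * 0.95743255 * 0.89910749 - 110.18096934 * 0.88295320 = 12.9453


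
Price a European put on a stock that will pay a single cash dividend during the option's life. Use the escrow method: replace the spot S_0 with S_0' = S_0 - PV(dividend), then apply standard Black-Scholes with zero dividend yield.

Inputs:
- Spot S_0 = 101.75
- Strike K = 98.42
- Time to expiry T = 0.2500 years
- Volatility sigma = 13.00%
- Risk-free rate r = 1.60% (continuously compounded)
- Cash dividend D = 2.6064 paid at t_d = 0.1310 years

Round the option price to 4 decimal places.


Answer: Price = 2.0341

Derivation:
PV(D) = D * exp(-r * t_d) = 2.6064 * 0.99790620 = 2.60094271
S_0' = S_0 - PV(D) = 101.7500 - 2.60094271 = 99.14905729
d1 = (ln(S_0'/K) + (r + sigma^2/2)*T) / (sigma*sqrt(T)) = 0.20758172
d2 = d1 - sigma*sqrt(T) = 0.14258172
exp(-rT) = 0.99600799
N(-d1) = 0.41777779; N(-d2) = 0.44331027
P = K * exp(-rT) * N(-d2) - S_0' * N(-d1) = 98.4200 * 0.99600799 * 0.44331027 - 99.14905729 * 0.41777779 = 2.0341


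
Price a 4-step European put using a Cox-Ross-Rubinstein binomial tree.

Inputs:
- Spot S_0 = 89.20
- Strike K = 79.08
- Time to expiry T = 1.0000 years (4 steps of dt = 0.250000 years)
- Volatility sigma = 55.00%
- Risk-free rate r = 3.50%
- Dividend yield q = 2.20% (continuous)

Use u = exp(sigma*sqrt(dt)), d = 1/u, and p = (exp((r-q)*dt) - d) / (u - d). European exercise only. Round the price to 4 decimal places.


Answer: Price = V(0,0) = 13.0784

Derivation:
dt = T/N = 0.250000
u = exp(sigma*sqrt(dt)) = 1.316531; d = 1/u = 0.759572
p = (exp((r-q)*dt) - d) / (u - d) = 0.437525
Discount per step: exp(-r*dt) = 0.991288
Stock lattice S(k, i) with i counting down-moves:
  k=0: S(0,0) = 89.2000
  k=1: S(1,0) = 117.4345; S(1,1) = 67.7538
  k=2: S(2,0) = 154.6062; S(2,1) = 89.2000; S(2,2) = 51.4639
  k=3: S(3,0) = 203.5438; S(3,1) = 117.4345; S(3,2) = 67.7538; S(3,3) = 39.0906
  k=4: S(4,0) = 267.9716; S(4,1) = 154.6062; S(4,2) = 89.2000; S(4,3) = 51.4639; S(4,4) = 29.6921
Terminal payoffs V(N, i) = max(K - S_T, 0):
  V(4,0) = 0.000000; V(4,1) = 0.000000; V(4,2) = 0.000000; V(4,3) = 27.616077; V(4,4) = 49.387899
Backward induction: V(k, i) = exp(-r*dt) * [p * V(k+1, i) + (1-p) * V(k+1, i+1)].
  V(3,0) = exp(-r*dt) * [p*0.000000 + (1-p)*0.000000] = 0.000000
  V(3,1) = exp(-r*dt) * [p*0.000000 + (1-p)*0.000000] = 0.000000
  V(3,2) = exp(-r*dt) * [p*0.000000 + (1-p)*27.616077] = 15.398035
  V(3,3) = exp(-r*dt) * [p*27.616077 + (1-p)*49.387899] = 39.514915
  V(2,0) = exp(-r*dt) * [p*0.000000 + (1-p)*0.000000] = 0.000000
  V(2,1) = exp(-r*dt) * [p*0.000000 + (1-p)*15.398035] = 8.585560
  V(2,2) = exp(-r*dt) * [p*15.398035 + (1-p)*39.514915] = 28.710860
  V(1,0) = exp(-r*dt) * [p*0.000000 + (1-p)*8.585560] = 4.787094
  V(1,1) = exp(-r*dt) * [p*8.585560 + (1-p)*28.710860] = 19.732129
  V(0,0) = exp(-r*dt) * [p*4.787094 + (1-p)*19.732129] = 13.078368


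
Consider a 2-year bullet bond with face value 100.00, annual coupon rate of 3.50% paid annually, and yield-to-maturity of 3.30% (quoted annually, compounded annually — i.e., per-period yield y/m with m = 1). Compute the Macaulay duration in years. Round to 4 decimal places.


Coupon per period c = face * coupon_rate / m = 3.500000
Periods per year m = 1; per-period yield y/m = 0.033000
Number of cashflows N = 2
Cashflows (t years, CF_t, discount factor 1/(1+y/m)^(m*t), PV):
  t = 1.0000: CF_t = 3.500000, DF = 0.968054, PV = 3.388190
  t = 2.0000: CF_t = 103.500000, DF = 0.937129, PV = 96.992847
Price P = sum_t PV_t = 100.381037
Macaulay numerator sum_t t * PV_t:
  t * PV_t at t = 1.0000: 3.388190
  t * PV_t at t = 2.0000: 193.985694
Macaulay duration D = (sum_t t * PV_t) / P = 197.373884 / 100.381037 = 1.966247

Answer: Macaulay duration = 1.9662 years


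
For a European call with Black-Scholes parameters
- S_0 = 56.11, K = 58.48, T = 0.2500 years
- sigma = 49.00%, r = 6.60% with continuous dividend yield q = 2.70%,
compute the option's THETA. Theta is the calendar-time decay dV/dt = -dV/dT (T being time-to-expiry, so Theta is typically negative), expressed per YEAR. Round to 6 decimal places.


d1 = -0.0065643497; d2 = -0.2515643497
phi(d1) = 0.3989336851; exp(-qT) = 0.9932727301; exp(-rT) = 0.9836353794
Theta = -S*exp(-qT)*phi(d1)*sigma/(2*sqrt(T)) - r*K*exp(-rT)*N(d2) + q*S*exp(-qT)*N(d1)
N(d1) = 0.4973812222; N(d2) = 0.4006889087; sqrt(T) = 0.5000000000
Term 1 = -56.1100 * 0.9932727301 * 0.3989336851 * 0.4900 / (2 * 0.5000000000) = -10.8944565148
Term 2 = -0.0660 * 58.4800 * 0.9836353794 * 0.4006889087 = -1.5212225746
Term 3 = 0.0270 * 56.1100 * 0.9932727301 * 0.4973812222 = 0.7484485137
Theta = -10.8944565148 + (-1.5212225746) + (0.7484485137) = -11.667231

Answer: Theta = -11.667231
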